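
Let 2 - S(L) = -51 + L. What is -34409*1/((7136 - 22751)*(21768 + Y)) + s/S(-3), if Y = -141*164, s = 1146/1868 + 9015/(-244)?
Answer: -21970443669263/33778193611680 ≈ -0.65043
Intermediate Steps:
s = -4140099/113948 (s = 1146*(1/1868) + 9015*(-1/244) = 573/934 - 9015/244 = -4140099/113948 ≈ -36.333)
S(L) = 53 - L (S(L) = 2 - (-51 + L) = 2 + (51 - L) = 53 - L)
Y = -23124
-34409*1/((7136 - 22751)*(21768 + Y)) + s/S(-3) = -34409*1/((7136 - 22751)*(21768 - 23124)) - 4140099/(113948*(53 - 1*(-3))) = -34409/((-15615*(-1356))) - 4140099/(113948*(53 + 3)) = -34409/21173940 - 4140099/113948/56 = -34409*1/21173940 - 4140099/113948*1/56 = -34409/21173940 - 4140099/6381088 = -21970443669263/33778193611680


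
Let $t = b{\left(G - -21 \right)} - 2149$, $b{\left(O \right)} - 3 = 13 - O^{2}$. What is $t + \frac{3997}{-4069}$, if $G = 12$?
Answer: $- \frac{13114315}{4069} \approx -3223.0$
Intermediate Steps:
$b{\left(O \right)} = 16 - O^{2}$ ($b{\left(O \right)} = 3 - \left(-13 + O^{2}\right) = 16 - O^{2}$)
$t = -3222$ ($t = \left(16 - \left(12 - -21\right)^{2}\right) - 2149 = \left(16 - \left(12 + 21\right)^{2}\right) - 2149 = \left(16 - 33^{2}\right) - 2149 = \left(16 - 1089\right) - 2149 = -1073 - 2149 = -3222$)
$t + \frac{3997}{-4069} = -3222 + \frac{3997}{-4069} = -3222 + 3997 \left(- \frac{1}{4069}\right) = -3222 - \frac{3997}{4069} = - \frac{13114315}{4069}$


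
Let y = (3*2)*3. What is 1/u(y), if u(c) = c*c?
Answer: 1/324 ≈ 0.0030864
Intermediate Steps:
y = 18 (y = 6*3 = 18)
u(c) = c²
1/u(y) = 1/(18²) = 1/324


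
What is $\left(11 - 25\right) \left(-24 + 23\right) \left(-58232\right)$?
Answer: $-815248$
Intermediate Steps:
$\left(11 - 25\right) \left(-24 + 23\right) \left(-58232\right) = \left(-14\right) \left(-1\right) \left(-58232\right) = 14 \left(-58232\right) = -815248$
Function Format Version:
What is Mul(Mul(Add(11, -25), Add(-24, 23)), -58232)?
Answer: -815248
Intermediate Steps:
Mul(Mul(Add(11, -25), Add(-24, 23)), -58232) = Mul(Mul(-14, -1), -58232) = Mul(14, -58232) = -815248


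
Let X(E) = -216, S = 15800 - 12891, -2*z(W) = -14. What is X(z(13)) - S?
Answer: -3125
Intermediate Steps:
z(W) = 7 (z(W) = -½*(-14) = 7)
S = 2909
X(z(13)) - S = -216 - 1*2909 = -216 - 2909 = -3125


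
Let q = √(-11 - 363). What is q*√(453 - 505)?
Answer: -2*√4862 ≈ -139.46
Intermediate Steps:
q = I*√374 (q = √(-374) = I*√374 ≈ 19.339*I)
q*√(453 - 505) = (I*√374)*√(453 - 505) = (I*√374)*√(-52) = (I*√374)*(2*I*√13) = -2*√4862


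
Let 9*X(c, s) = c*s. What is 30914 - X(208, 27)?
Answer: 30290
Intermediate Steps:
X(c, s) = c*s/9 (X(c, s) = (c*s)/9 = c*s/9)
30914 - X(208, 27) = 30914 - 208*27/9 = 30914 - 1*624 = 30914 - 624 = 30290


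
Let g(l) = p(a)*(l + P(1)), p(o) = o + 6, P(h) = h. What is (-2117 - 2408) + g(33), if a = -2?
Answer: -4389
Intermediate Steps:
p(o) = 6 + o
g(l) = 4 + 4*l (g(l) = (6 - 2)*(l + 1) = 4*(1 + l) = 4 + 4*l)
(-2117 - 2408) + g(33) = (-2117 - 2408) + (4 + 4*33) = -4525 + (4 + 132) = -4525 + 136 = -4389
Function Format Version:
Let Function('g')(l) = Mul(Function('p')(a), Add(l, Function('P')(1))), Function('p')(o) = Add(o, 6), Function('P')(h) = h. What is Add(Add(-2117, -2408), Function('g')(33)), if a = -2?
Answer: -4389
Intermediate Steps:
Function('p')(o) = Add(6, o)
Function('g')(l) = Add(4, Mul(4, l)) (Function('g')(l) = Mul(Add(6, -2), Add(l, 1)) = Mul(4, Add(1, l)) = Add(4, Mul(4, l)))
Add(Add(-2117, -2408), Function('g')(33)) = Add(Add(-2117, -2408), Add(4, Mul(4, 33))) = Add(-4525, Add(4, 132)) = Add(-4525, 136) = -4389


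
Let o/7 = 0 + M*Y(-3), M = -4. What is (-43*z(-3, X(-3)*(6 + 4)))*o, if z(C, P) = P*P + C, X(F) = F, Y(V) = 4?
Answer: 4319952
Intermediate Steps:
o = -112 (o = 7*(0 - 4*4) = 7*(0 - 16) = 7*(-16) = -112)
z(C, P) = C + P**2 (z(C, P) = P**2 + C = C + P**2)
(-43*z(-3, X(-3)*(6 + 4)))*o = -43*(-3 + (-3*(6 + 4))**2)*(-112) = -43*(-3 + (-3*10)**2)*(-112) = -43*(-3 + (-30)**2)*(-112) = -43*(-3 + 900)*(-112) = -43*897*(-112) = -38571*(-112) = 4319952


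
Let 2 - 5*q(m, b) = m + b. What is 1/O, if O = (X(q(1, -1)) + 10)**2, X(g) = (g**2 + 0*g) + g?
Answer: 625/69696 ≈ 0.0089675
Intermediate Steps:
q(m, b) = 2/5 - b/5 - m/5 (q(m, b) = 2/5 - (m + b)/5 = 2/5 - (b + m)/5 = 2/5 + (-b/5 - m/5) = 2/5 - b/5 - m/5)
X(g) = g + g**2 (X(g) = (g**2 + 0) + g = g**2 + g = g + g**2)
O = 69696/625 (O = ((2/5 - 1/5*(-1) - 1/5*1)*(1 + (2/5 - 1/5*(-1) - 1/5*1)) + 10)**2 = ((2/5 + 1/5 - 1/5)*(1 + (2/5 + 1/5 - 1/5)) + 10)**2 = (2*(1 + 2/5)/5 + 10)**2 = ((2/5)*(7/5) + 10)**2 = (14/25 + 10)**2 = (264/25)**2 = 69696/625 ≈ 111.51)
1/O = 1/(69696/625) = 625/69696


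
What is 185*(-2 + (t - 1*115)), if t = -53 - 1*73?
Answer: -44955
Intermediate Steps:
t = -126 (t = -53 - 73 = -126)
185*(-2 + (t - 1*115)) = 185*(-2 + (-126 - 1*115)) = 185*(-2 + (-126 - 115)) = 185*(-2 - 241) = 185*(-243) = -44955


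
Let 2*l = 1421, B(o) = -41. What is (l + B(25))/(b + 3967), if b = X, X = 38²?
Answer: 1339/10822 ≈ 0.12373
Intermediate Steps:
X = 1444
b = 1444
l = 1421/2 (l = (½)*1421 = 1421/2 ≈ 710.50)
(l + B(25))/(b + 3967) = (1421/2 - 41)/(1444 + 3967) = (1339/2)/5411 = (1339/2)*(1/5411) = 1339/10822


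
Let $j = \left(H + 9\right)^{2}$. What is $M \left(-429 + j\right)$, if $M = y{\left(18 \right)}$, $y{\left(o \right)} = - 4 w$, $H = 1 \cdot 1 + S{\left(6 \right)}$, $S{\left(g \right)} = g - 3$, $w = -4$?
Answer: $-4160$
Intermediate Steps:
$S{\left(g \right)} = -3 + g$
$H = 4$ ($H = 1 \cdot 1 + \left(-3 + 6\right) = 1 + 3 = 4$)
$y{\left(o \right)} = 16$ ($y{\left(o \right)} = \left(-4\right) \left(-4\right) = 16$)
$M = 16$
$j = 169$ ($j = \left(4 + 9\right)^{2} = 13^{2} = 169$)
$M \left(-429 + j\right) = 16 \left(-429 + 169\right) = 16 \left(-260\right) = -4160$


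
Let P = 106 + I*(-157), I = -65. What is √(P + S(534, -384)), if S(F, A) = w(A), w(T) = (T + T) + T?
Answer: √9159 ≈ 95.703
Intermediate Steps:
w(T) = 3*T (w(T) = 2*T + T = 3*T)
S(F, A) = 3*A
P = 10311 (P = 106 - 65*(-157) = 106 + 10205 = 10311)
√(P + S(534, -384)) = √(10311 + 3*(-384)) = √(10311 - 1152) = √9159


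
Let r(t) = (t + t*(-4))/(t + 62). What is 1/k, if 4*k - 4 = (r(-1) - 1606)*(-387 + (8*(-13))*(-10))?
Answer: -244/63969595 ≈ -3.8143e-6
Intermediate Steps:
r(t) = -3*t/(62 + t) (r(t) = (t - 4*t)/(62 + t) = (-3*t)/(62 + t) = -3*t/(62 + t))
k = -63969595/244 (k = 1 + ((-3*(-1)/(62 - 1) - 1606)*(-387 + (8*(-13))*(-10)))/4 = 1 + ((-3*(-1)/61 - 1606)*(-387 - 104*(-10)))/4 = 1 + ((-3*(-1)*1/61 - 1606)*(-387 + 1040))/4 = 1 + ((3/61 - 1606)*653)/4 = 1 + (-97963/61*653)/4 = 1 + (1/4)*(-63969839/61) = 1 - 63969839/244 = -63969595/244 ≈ -2.6217e+5)
1/k = 1/(-63969595/244) = -244/63969595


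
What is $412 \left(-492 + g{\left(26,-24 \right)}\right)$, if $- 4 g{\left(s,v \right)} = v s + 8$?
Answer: $-139256$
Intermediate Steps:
$g{\left(s,v \right)} = -2 - \frac{s v}{4}$ ($g{\left(s,v \right)} = - \frac{v s + 8}{4} = - \frac{s v + 8}{4} = - \frac{8 + s v}{4} = -2 - \frac{s v}{4}$)
$412 \left(-492 + g{\left(26,-24 \right)}\right) = 412 \left(-492 - \left(2 + \frac{13}{2} \left(-24\right)\right)\right) = 412 \left(-492 + \left(-2 + 156\right)\right) = 412 \left(-492 + 154\right) = 412 \left(-338\right) = -139256$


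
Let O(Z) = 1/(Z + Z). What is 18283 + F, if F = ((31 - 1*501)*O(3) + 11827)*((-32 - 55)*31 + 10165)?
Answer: 263271977/3 ≈ 8.7757e+7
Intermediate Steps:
O(Z) = 1/(2*Z)
F = 263217128/3 (F = ((31 - 1*501)*((1/2)/3) + 11827)*((-32 - 55)*31 + 10165) = ((31 - 501)*((1/2)*(1/3)) + 11827)*(-87*31 + 10165) = (-470*1/6 + 11827)*(-2697 + 10165) = (-235/3 + 11827)*7468 = (35246/3)*7468 = 263217128/3 ≈ 8.7739e+7)
18283 + F = 18283 + 263217128/3 = 263271977/3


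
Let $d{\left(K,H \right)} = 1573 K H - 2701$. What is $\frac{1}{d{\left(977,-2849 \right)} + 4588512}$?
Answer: $- \frac{1}{4373817218} \approx -2.2863 \cdot 10^{-10}$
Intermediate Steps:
$d{\left(K,H \right)} = -2701 + 1573 H K$ ($d{\left(K,H \right)} = 1573 H K - 2701 = -2701 + 1573 H K$)
$\frac{1}{d{\left(977,-2849 \right)} + 4588512} = \frac{1}{\left(-2701 + 1573 \left(-2849\right) 977\right) + 4588512} = \frac{1}{\left(-2701 - 4378403029\right) + 4588512} = \frac{1}{-4378405730 + 4588512} = \frac{1}{-4373817218} = - \frac{1}{4373817218}$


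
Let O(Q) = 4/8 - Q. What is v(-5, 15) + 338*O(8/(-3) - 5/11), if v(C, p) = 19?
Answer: 41018/33 ≈ 1243.0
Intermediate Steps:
O(Q) = ½ - Q (O(Q) = 4*(⅛) - Q = ½ - Q)
v(-5, 15) + 338*O(8/(-3) - 5/11) = 19 + 338*(½ - (8/(-3) - 5/11)) = 19 + 338*(½ - (8*(-⅓) - 5*1/11)) = 19 + 338*(½ - (-8/3 - 5/11)) = 19 + 338*(½ - 1*(-103/33)) = 19 + 338*(½ + 103/33) = 19 + 338*(239/66) = 19 + 40391/33 = 41018/33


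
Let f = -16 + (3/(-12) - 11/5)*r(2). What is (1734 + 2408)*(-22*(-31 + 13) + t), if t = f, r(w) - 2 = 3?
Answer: 3046441/2 ≈ 1.5232e+6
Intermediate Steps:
r(w) = 5 (r(w) = 2 + 3 = 5)
f = -113/4 (f = -16 + (3/(-12) - 11/5)*5 = -16 + (3*(-1/12) - 11*1/5)*5 = -16 + (-1/4 - 11/5)*5 = -16 - 49/20*5 = -16 - 49/4 = -113/4 ≈ -28.250)
t = -113/4 ≈ -28.250
(1734 + 2408)*(-22*(-31 + 13) + t) = (1734 + 2408)*(-22*(-31 + 13) - 113/4) = 4142*(-22*(-18) - 113/4) = 4142*(396 - 113/4) = 4142*(1471/4) = 3046441/2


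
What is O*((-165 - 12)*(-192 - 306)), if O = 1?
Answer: 88146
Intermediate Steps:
O*((-165 - 12)*(-192 - 306)) = 1*((-165 - 12)*(-192 - 306)) = 1*(-177*(-498)) = 1*88146 = 88146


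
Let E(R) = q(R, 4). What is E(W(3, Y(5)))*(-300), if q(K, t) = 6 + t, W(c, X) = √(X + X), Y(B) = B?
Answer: -3000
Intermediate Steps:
W(c, X) = √2*√X (W(c, X) = √(2*X) = √2*√X)
E(R) = 10 (E(R) = 6 + 4 = 10)
E(W(3, Y(5)))*(-300) = 10*(-300) = -3000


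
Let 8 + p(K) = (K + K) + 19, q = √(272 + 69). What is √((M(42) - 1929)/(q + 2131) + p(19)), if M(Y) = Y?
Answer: √(102532 + 49*√341)/√(2131 + √341) ≈ 6.9370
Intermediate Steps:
q = √341 ≈ 18.466
p(K) = 11 + 2*K (p(K) = -8 + ((K + K) + 19) = -8 + (2*K + 19) = -8 + (19 + 2*K) = 11 + 2*K)
√((M(42) - 1929)/(q + 2131) + p(19)) = √((42 - 1929)/(√341 + 2131) + (11 + 2*19)) = √(-1887/(2131 + √341) + (11 + 38)) = √(-1887/(2131 + √341) + 49) = √(49 - 1887/(2131 + √341))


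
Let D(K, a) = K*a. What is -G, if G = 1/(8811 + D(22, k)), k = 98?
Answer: -1/10967 ≈ -9.1183e-5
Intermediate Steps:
G = 1/10967 (G = 1/(8811 + 22*98) = 1/(8811 + 2156) = 1/10967 ≈ 9.1183e-5)
-G = -1*1/10967 = -1/10967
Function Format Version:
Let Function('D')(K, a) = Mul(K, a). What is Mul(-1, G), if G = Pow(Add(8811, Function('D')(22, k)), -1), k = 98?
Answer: Rational(-1, 10967) ≈ -9.1183e-5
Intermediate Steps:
G = Rational(1, 10967) (G = Pow(Add(8811, Mul(22, 98)), -1) = Pow(Add(8811, 2156), -1) = Pow(10967, -1) = Rational(1, 10967) ≈ 9.1183e-5)
Mul(-1, G) = Mul(-1, Rational(1, 10967)) = Rational(-1, 10967)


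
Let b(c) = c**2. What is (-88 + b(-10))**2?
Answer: 144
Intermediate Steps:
(-88 + b(-10))**2 = (-88 + (-10)**2)**2 = (-88 + 100)**2 = 12**2 = 144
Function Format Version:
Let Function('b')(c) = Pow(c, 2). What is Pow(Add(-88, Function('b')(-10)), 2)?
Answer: 144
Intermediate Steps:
Pow(Add(-88, Function('b')(-10)), 2) = Pow(Add(-88, Pow(-10, 2)), 2) = Pow(Add(-88, 100), 2) = Pow(12, 2) = 144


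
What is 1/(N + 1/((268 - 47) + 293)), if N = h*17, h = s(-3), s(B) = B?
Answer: -514/26213 ≈ -0.019609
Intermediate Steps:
h = -3
N = -51 (N = -3*17 = -51)
1/(N + 1/((268 - 47) + 293)) = 1/(-51 + 1/((268 - 47) + 293)) = 1/(-51 + 1/(221 + 293)) = 1/(-51 + 1/514) = 1/(-26213/514) = -514/26213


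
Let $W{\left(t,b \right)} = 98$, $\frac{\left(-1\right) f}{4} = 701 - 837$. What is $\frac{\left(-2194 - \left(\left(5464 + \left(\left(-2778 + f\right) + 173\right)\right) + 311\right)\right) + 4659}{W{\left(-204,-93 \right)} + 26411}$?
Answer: $- \frac{1249}{26509} \approx -0.047116$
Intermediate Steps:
$f = 544$ ($f = - 4 \left(701 - 837\right) = \left(-4\right) \left(-136\right) = 544$)
$\frac{\left(-2194 - \left(\left(5464 + \left(\left(-2778 + f\right) + 173\right)\right) + 311\right)\right) + 4659}{W{\left(-204,-93 \right)} + 26411} = \frac{\left(-2194 - \left(\left(5464 + \left(\left(-2778 + 544\right) + 173\right)\right) + 311\right)\right) + 4659}{98 + 26411} = \frac{\left(-2194 - \left(\left(5464 + \left(-2234 + 173\right)\right) + 311\right)\right) + 4659}{26509} = \left(\left(-2194 - \left(\left(5464 - 2061\right) + 311\right)\right) + 4659\right) \frac{1}{26509} = \left(\left(-2194 - \left(3403 + 311\right)\right) + 4659\right) \frac{1}{26509} = \left(\left(-2194 - 3714\right) + 4659\right) \frac{1}{26509} = \left(-5908 + 4659\right) \frac{1}{26509} = \left(-1249\right) \frac{1}{26509} = - \frac{1249}{26509}$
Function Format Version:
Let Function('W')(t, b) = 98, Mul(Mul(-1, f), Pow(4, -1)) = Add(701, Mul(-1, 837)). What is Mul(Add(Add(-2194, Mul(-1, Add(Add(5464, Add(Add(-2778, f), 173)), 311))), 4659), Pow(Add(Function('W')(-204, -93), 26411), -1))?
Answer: Rational(-1249, 26509) ≈ -0.047116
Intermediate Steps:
f = 544 (f = Mul(-4, Add(701, Mul(-1, 837))) = Mul(-4, Add(701, -837)) = Mul(-4, -136) = 544)
Mul(Add(Add(-2194, Mul(-1, Add(Add(5464, Add(Add(-2778, f), 173)), 311))), 4659), Pow(Add(Function('W')(-204, -93), 26411), -1)) = Mul(Add(Add(-2194, Mul(-1, Add(Add(5464, Add(Add(-2778, 544), 173)), 311))), 4659), Pow(Add(98, 26411), -1)) = Mul(Add(Add(-2194, Mul(-1, Add(Add(5464, Add(-2234, 173)), 311))), 4659), Pow(26509, -1)) = Mul(Add(Add(-2194, Mul(-1, Add(Add(5464, -2061), 311))), 4659), Rational(1, 26509)) = Mul(Add(Add(-2194, Mul(-1, Add(3403, 311))), 4659), Rational(1, 26509)) = Mul(Add(Add(-2194, Mul(-1, 3714)), 4659), Rational(1, 26509)) = Mul(Add(Add(-2194, -3714), 4659), Rational(1, 26509)) = Mul(Add(-5908, 4659), Rational(1, 26509)) = Mul(-1249, Rational(1, 26509)) = Rational(-1249, 26509)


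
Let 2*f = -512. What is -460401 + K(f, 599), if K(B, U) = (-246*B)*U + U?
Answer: 37262822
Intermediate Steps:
f = -256 (f = (½)*(-512) = -256)
K(B, U) = U - 246*B*U (K(B, U) = -246*B*U + U = U - 246*B*U)
-460401 + K(f, 599) = -460401 + 599*(1 - 246*(-256)) = -460401 + 599*(1 + 62976) = -460401 + 599*62977 = -460401 + 37723223 = 37262822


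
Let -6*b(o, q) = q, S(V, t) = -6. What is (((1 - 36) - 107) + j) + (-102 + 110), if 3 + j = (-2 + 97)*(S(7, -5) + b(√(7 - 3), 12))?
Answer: -897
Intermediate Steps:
b(o, q) = -q/6
j = -763 (j = -3 + (-2 + 97)*(-6 - ⅙*12) = -3 + 95*(-6 - 2) = -3 + 95*(-8) = -3 - 760 = -763)
(((1 - 36) - 107) + j) + (-102 + 110) = (((1 - 36) - 107) - 763) + (-102 + 110) = ((-35 - 107) - 763) + 8 = (-142 - 763) + 8 = -905 + 8 = -897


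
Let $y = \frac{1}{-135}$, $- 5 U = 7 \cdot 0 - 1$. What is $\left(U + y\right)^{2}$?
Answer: $\frac{676}{18225} \approx 0.037092$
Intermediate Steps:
$U = \frac{1}{5}$ ($U = - \frac{7 \cdot 0 - 1}{5} = - \frac{0 - 1}{5} = \left(- \frac{1}{5}\right) \left(-1\right) = \frac{1}{5} \approx 0.2$)
$y = - \frac{1}{135} \approx -0.0074074$
$\left(U + y\right)^{2} = \left(\frac{1}{5} - \frac{1}{135}\right)^{2} = \left(\frac{26}{135}\right)^{2} = \frac{676}{18225}$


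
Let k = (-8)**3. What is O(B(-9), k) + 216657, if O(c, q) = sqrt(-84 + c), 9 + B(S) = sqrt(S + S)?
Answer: 216657 + sqrt(-93 + 3*I*sqrt(2)) ≈ 2.1666e+5 + 9.6462*I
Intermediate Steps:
k = -512
B(S) = -9 + sqrt(2)*sqrt(S) (B(S) = -9 + sqrt(S + S) = -9 + sqrt(2*S) = -9 + sqrt(2)*sqrt(S))
O(B(-9), k) + 216657 = sqrt(-84 + (-9 + sqrt(2)*sqrt(-9))) + 216657 = sqrt(-84 + (-9 + sqrt(2)*(3*I))) + 216657 = sqrt(-84 + (-9 + 3*I*sqrt(2))) + 216657 = sqrt(-93 + 3*I*sqrt(2)) + 216657 = 216657 + sqrt(-93 + 3*I*sqrt(2))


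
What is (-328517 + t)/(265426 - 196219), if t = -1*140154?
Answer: -20377/3009 ≈ -6.7720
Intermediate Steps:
t = -140154
(-328517 + t)/(265426 - 196219) = (-328517 - 140154)/(265426 - 196219) = -468671/69207 = -468671*1/69207 = -20377/3009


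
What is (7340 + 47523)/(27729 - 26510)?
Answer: 54863/1219 ≈ 45.007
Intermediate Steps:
(7340 + 47523)/(27729 - 26510) = 54863/1219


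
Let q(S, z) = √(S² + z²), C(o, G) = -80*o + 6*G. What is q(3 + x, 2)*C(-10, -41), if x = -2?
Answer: 554*√5 ≈ 1238.8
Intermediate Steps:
q(3 + x, 2)*C(-10, -41) = √((3 - 2)² + 2²)*(-80*(-10) + 6*(-41)) = √(1² + 4)*(800 - 246) = √(1 + 4)*554 = √5*554 = 554*√5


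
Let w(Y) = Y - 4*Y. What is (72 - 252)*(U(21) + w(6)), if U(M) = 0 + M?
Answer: -540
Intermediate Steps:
U(M) = M
w(Y) = -3*Y
(72 - 252)*(U(21) + w(6)) = (72 - 252)*(21 - 3*6) = -180*(21 - 18) = -180*3 = -540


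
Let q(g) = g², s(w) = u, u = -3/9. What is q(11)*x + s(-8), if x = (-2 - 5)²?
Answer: 17786/3 ≈ 5928.7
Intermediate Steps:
u = -⅓ (u = -3*⅑ = -⅓ ≈ -0.33333)
s(w) = -⅓
x = 49 (x = (-7)² = 49)
q(11)*x + s(-8) = 11²*49 - ⅓ = 121*49 - ⅓ = 5929 - ⅓ = 17786/3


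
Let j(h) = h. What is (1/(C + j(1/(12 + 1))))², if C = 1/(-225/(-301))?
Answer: 8555625/17123044 ≈ 0.49966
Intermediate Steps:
C = 301/225 (C = 1/(-225*(-1/301)) = 1/(225/301) = 301/225 ≈ 1.3378)
(1/(C + j(1/(12 + 1))))² = (1/(301/225 + 1/(12 + 1)))² = (1/(301/225 + 1/13))² = (1/(4138/2925))² = (2925/4138)² = 8555625/17123044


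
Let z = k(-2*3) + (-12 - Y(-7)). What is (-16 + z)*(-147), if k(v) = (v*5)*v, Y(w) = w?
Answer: -23373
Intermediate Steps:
k(v) = 5*v² (k(v) = (5*v)*v = 5*v²)
z = 175 (z = 5*(-2*3)² + (-12 - 1*(-7)) = 5*(-6)² + (-12 + 7) = 5*36 - 5 = 180 - 5 = 175)
(-16 + z)*(-147) = (-16 + 175)*(-147) = 159*(-147) = -23373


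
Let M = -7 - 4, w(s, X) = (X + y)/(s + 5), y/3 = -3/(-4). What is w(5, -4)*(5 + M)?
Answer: 21/20 ≈ 1.0500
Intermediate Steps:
y = 9/4 (y = 3*(-3/(-4)) = 3*(-3*(-¼)) = 3*(¾) = 9/4 ≈ 2.2500)
w(s, X) = (9/4 + X)/(5 + s) (w(s, X) = (X + 9/4)/(s + 5) = (9/4 + X)/(5 + s))
M = -11
w(5, -4)*(5 + M) = ((9/4 - 4)/(5 + 5))*(5 - 11) = (-7/4/10)*(-6) = ((⅒)*(-7/4))*(-6) = -7/40*(-6) = 21/20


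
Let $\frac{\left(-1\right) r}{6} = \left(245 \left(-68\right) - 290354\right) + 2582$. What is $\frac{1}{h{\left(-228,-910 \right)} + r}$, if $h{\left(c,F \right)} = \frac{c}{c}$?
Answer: $\frac{1}{1826593} \approx 5.4747 \cdot 10^{-7}$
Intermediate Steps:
$h{\left(c,F \right)} = 1$
$r = 1826592$ ($r = - 6 \left(\left(245 \left(-68\right) - 290354\right) + 2582\right) = - 6 \left(\left(-16660 - 290354\right) + 2582\right) = - 6 \left(-307014 + 2582\right) = \left(-6\right) \left(-304432\right) = 1826592$)
$\frac{1}{h{\left(-228,-910 \right)} + r} = \frac{1}{1 + 1826592} = \frac{1}{1826593}$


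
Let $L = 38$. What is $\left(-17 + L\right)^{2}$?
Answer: $441$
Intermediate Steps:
$\left(-17 + L\right)^{2} = \left(-17 + 38\right)^{2} = 21^{2} = 441$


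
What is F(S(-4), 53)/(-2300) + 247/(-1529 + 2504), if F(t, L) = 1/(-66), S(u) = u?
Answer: 12819/50600 ≈ 0.25334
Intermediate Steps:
F(t, L) = -1/66
F(S(-4), 53)/(-2300) + 247/(-1529 + 2504) = -1/66/(-2300) + 247/(-1529 + 2504) = -1/66*(-1/2300) + 247/975 = 1/151800 + 247*(1/975) = 1/151800 + 19/75 = 12819/50600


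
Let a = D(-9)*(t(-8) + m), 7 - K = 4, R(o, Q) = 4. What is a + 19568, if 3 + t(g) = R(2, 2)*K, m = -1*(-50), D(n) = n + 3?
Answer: 19214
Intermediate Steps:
D(n) = 3 + n
K = 3 (K = 7 - 1*4 = 7 - 4 = 3)
m = 50
t(g) = 9 (t(g) = -3 + 4*3 = -3 + 12 = 9)
a = -354 (a = (3 - 9)*(9 + 50) = -6*59 = -354)
a + 19568 = -354 + 19568 = 19214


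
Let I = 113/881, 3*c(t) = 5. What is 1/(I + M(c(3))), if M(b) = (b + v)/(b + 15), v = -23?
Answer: -22025/25367 ≈ -0.86825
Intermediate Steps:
c(t) = 5/3 (c(t) = (1/3)*5 = 5/3)
I = 113/881 (I = 113*(1/881) = 113/881 ≈ 0.12826)
M(b) = (-23 + b)/(15 + b) (M(b) = (b - 23)/(b + 15) = (-23 + b)/(15 + b))
1/(I + M(c(3))) = 1/(113/881 + (-23 + 5/3)/(15 + 5/3)) = 1/(113/881 - 64/3/(50/3)) = 1/(113/881 + (3/50)*(-64/3)) = 1/(113/881 - 32/25) = 1/(-25367/22025) = -22025/25367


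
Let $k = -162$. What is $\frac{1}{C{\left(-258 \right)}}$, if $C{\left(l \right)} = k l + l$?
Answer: $\frac{1}{41538} \approx 2.4074 \cdot 10^{-5}$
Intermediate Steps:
$C{\left(l \right)} = - 161 l$ ($C{\left(l \right)} = - 162 l + l = - 161 l$)
$\frac{1}{C{\left(-258 \right)}} = \frac{1}{\left(-161\right) \left(-258\right)} = \frac{1}{41538}$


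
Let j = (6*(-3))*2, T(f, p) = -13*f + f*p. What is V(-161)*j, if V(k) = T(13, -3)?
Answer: 7488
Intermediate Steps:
V(k) = -208 (V(k) = 13*(-13 - 3) = 13*(-16) = -208)
j = -36 (j = -18*2 = -36)
V(-161)*j = -208*(-36) = 7488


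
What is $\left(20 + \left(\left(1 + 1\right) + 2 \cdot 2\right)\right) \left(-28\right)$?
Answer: $-728$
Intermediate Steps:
$\left(20 + \left(\left(1 + 1\right) + 2 \cdot 2\right)\right) \left(-28\right) = \left(20 + \left(2 + 4\right)\right) \left(-28\right) = \left(20 + 6\right) \left(-28\right) = 26 \left(-28\right) = -728$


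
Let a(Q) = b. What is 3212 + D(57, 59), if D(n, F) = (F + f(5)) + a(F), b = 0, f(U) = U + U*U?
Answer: 3301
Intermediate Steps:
f(U) = U + U**2
a(Q) = 0
D(n, F) = 30 + F (D(n, F) = (F + 5*(1 + 5)) + 0 = (F + 5*6) + 0 = (F + 30) + 0 = (30 + F) + 0 = 30 + F)
3212 + D(57, 59) = 3212 + (30 + 59) = 3212 + 89 = 3301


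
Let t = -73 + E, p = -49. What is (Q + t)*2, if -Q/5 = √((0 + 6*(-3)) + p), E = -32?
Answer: -210 - 10*I*√67 ≈ -210.0 - 81.854*I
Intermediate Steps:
t = -105 (t = -73 - 32 = -105)
Q = -5*I*√67 (Q = -5*√((0 + 6*(-3)) - 49) = -5*√((0 - 18) - 49) = -5*√(-18 - 49) = -5*I*√67 ≈ -40.927*I)
(Q + t)*2 = (-5*I*√67 - 105)*2 = (-105 - 5*I*√67)*2 = -210 - 10*I*√67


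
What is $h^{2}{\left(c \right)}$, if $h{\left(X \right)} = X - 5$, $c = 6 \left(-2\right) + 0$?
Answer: $289$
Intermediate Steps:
$c = -12$ ($c = -12 + 0 = -12$)
$h{\left(X \right)} = -5 + X$ ($h{\left(X \right)} = X - 5 = -5 + X$)
$h^{2}{\left(c \right)} = \left(-5 - 12\right)^{2} = \left(-17\right)^{2} = 289$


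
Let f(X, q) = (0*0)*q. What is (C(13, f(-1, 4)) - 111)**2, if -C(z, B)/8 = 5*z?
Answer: 398161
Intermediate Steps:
f(X, q) = 0 (f(X, q) = 0*q = 0)
C(z, B) = -40*z
(C(13, f(-1, 4)) - 111)**2 = (-40*13 - 111)**2 = (-520 - 111)**2 = (-631)**2 = 398161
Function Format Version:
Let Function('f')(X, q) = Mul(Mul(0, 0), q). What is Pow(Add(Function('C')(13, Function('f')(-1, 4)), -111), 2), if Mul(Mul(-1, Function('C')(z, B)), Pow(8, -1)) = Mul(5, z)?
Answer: 398161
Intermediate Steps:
Function('f')(X, q) = 0 (Function('f')(X, q) = Mul(0, q) = 0)
Function('C')(z, B) = Mul(-40, z) (Function('C')(z, B) = Mul(-8, Mul(5, z)) = Mul(-40, z))
Pow(Add(Function('C')(13, Function('f')(-1, 4)), -111), 2) = Pow(Add(Mul(-40, 13), -111), 2) = Pow(Add(-520, -111), 2) = Pow(-631, 2) = 398161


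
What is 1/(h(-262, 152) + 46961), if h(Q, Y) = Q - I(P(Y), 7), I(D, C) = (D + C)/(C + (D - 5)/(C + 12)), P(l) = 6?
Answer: 134/6257419 ≈ 2.1415e-5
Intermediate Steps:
I(D, C) = (C + D)/(C + (-5 + D)/(12 + C))
h(Q, Y) = -247/134 + Q (h(Q, Y) = Q - (7² + 12*7 + 12*6 + 7*6)/(-5 + 6 + 7² + 12*7) = Q - (49 + 84 + 72 + 42)/(-5 + 6 + 49 + 84) = Q - 247/134 = -247/134 + Q)
1/(h(-262, 152) + 46961) = 1/((-247/134 - 262) + 46961) = 1/(-35355/134 + 46961) = 1/(6257419/134) = 134/6257419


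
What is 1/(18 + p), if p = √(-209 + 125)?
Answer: 3/68 - I*√21/204 ≈ 0.044118 - 0.022464*I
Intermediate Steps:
p = 2*I*√21 (p = √(-84) = 2*I*√21 ≈ 9.1651*I)
1/(18 + p) = 1/(18 + 2*I*√21)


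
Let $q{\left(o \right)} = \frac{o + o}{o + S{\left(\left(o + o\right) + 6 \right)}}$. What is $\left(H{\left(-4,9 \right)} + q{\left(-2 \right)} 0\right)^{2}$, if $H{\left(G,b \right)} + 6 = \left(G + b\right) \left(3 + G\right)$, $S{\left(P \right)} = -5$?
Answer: $121$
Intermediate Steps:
$q{\left(o \right)} = \frac{2 o}{-5 + o}$ ($q{\left(o \right)} = \frac{o + o}{o - 5} = \frac{2 o}{-5 + o}$)
$H{\left(G,b \right)} = -6 + \left(3 + G\right) \left(G + b\right)$ ($H{\left(G,b \right)} = -6 + \left(G + b\right) \left(3 + G\right) = -6 + \left(3 + G\right) \left(G + b\right)$)
$\left(H{\left(-4,9 \right)} + q{\left(-2 \right)} 0\right)^{2} = \left(\left(-6 + \left(-4\right)^{2} + 3 \left(-4\right) + 3 \cdot 9 - 36\right) + 2 \left(-2\right) \frac{1}{-5 - 2} \cdot 0\right)^{2} = \left(\left(-6 + 16 - 12 + 27 - 36\right) + 2 \left(-2\right) \frac{1}{-7} \cdot 0\right)^{2} = \left(-11 + 2 \left(-2\right) \left(- \frac{1}{7}\right) 0\right)^{2} = \left(-11 + \frac{4}{7} \cdot 0\right)^{2} = \left(-11 + 0\right)^{2} = \left(-11\right)^{2} = 121$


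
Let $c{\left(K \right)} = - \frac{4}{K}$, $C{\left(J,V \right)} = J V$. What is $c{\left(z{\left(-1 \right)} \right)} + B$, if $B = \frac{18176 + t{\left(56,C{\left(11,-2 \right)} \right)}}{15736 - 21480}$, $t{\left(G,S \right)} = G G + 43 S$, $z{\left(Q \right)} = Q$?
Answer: $\frac{1305}{2872} \approx 0.45439$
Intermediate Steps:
$t{\left(G,S \right)} = G^{2} + 43 S$
$B = - \frac{10183}{2872}$ ($B = \frac{18176 + \left(56^{2} + 43 \cdot 11 \left(-2\right)\right)}{15736 - 21480} = \frac{18176 + \left(3136 + 43 \left(-22\right)\right)}{-5744} = \left(18176 + \left(3136 - 946\right)\right) \left(- \frac{1}{5744}\right) = \left(18176 + 2190\right) \left(- \frac{1}{5744}\right) = 20366 \left(- \frac{1}{5744}\right) = - \frac{10183}{2872} \approx -3.5456$)
$c{\left(z{\left(-1 \right)} \right)} + B = - \frac{4}{-1} - \frac{10183}{2872} = \left(-4\right) \left(-1\right) - \frac{10183}{2872} = 4 - \frac{10183}{2872} = \frac{1305}{2872}$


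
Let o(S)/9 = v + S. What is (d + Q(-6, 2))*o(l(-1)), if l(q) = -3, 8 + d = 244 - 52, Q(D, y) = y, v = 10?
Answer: 11718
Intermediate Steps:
d = 184 (d = -8 + (244 - 52) = -8 + 192 = 184)
o(S) = 90 + 9*S (o(S) = 9*(10 + S) = 90 + 9*S)
(d + Q(-6, 2))*o(l(-1)) = (184 + 2)*(90 + 9*(-3)) = 186*(90 - 27) = 186*63 = 11718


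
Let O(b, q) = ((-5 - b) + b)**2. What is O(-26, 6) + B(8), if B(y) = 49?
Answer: 74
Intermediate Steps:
O(b, q) = 25 (O(b, q) = (-5)**2 = 25)
O(-26, 6) + B(8) = 25 + 49 = 74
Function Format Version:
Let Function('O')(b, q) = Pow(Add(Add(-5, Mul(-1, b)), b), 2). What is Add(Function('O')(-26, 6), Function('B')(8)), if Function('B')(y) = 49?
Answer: 74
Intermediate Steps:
Function('O')(b, q) = 25 (Function('O')(b, q) = Pow(-5, 2) = 25)
Add(Function('O')(-26, 6), Function('B')(8)) = Add(25, 49) = 74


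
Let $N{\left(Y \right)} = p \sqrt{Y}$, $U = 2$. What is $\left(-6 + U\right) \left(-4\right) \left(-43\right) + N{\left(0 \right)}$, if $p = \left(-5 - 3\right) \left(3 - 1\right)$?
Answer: $-688$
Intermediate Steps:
$p = -16$ ($p = \left(-8\right) 2 = -16$)
$N{\left(Y \right)} = - 16 \sqrt{Y}$
$\left(-6 + U\right) \left(-4\right) \left(-43\right) + N{\left(0 \right)} = \left(-6 + 2\right) \left(-4\right) \left(-43\right) - 16 \sqrt{0} = \left(-4\right) \left(-4\right) \left(-43\right) - 0 = 16 \left(-43\right) + 0 = -688 + 0 = -688$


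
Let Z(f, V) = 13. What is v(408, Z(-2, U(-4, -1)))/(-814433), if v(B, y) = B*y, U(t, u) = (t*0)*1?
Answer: -5304/814433 ≈ -0.0065125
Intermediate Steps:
U(t, u) = 0 (U(t, u) = 0*1 = 0)
v(408, Z(-2, U(-4, -1)))/(-814433) = (408*13)/(-814433) = 5304*(-1/814433) = -5304/814433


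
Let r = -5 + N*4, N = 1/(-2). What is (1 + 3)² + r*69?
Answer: -467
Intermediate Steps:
N = -½ ≈ -0.50000
r = -7 (r = -5 - ½*4 = -5 - 2 = -7)
(1 + 3)² + r*69 = (1 + 3)² - 7*69 = 4² - 483 = 16 - 483 = -467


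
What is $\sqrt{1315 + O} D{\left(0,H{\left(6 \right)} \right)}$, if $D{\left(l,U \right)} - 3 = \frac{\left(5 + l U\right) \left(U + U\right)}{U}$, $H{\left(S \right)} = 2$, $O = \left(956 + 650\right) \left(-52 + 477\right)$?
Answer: $39 \sqrt{75985} \approx 10751.0$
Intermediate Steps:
$O = 682550$ ($O = 1606 \cdot 425 = 682550$)
$D{\left(l,U \right)} = 13 + 2 U l$ ($D{\left(l,U \right)} = 3 + \frac{\left(5 + l U\right) \left(U + U\right)}{U} = 3 + \frac{\left(5 + U l\right) 2 U}{U} = 3 + \frac{2 U \left(5 + U l\right)}{U} = 3 + \left(10 + 2 U l\right) = 13 + 2 U l$)
$\sqrt{1315 + O} D{\left(0,H{\left(6 \right)} \right)} = \sqrt{1315 + 682550} \left(13 + 2 \cdot 2 \cdot 0\right) = \sqrt{683865} \left(13 + 0\right) = 3 \sqrt{75985} \cdot 13 = 39 \sqrt{75985}$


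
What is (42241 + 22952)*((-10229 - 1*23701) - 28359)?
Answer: -4060806777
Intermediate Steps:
(42241 + 22952)*((-10229 - 1*23701) - 28359) = 65193*((-10229 - 23701) - 28359) = 65193*(-33930 - 28359) = 65193*(-62289) = -4060806777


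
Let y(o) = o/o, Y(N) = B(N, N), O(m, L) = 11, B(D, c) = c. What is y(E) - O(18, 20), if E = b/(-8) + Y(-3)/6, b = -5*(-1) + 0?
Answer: -10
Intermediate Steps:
Y(N) = N
b = 5 (b = 5 + 0 = 5)
E = -9/8 (E = 5/(-8) - 3/6 = 5*(-1/8) - 3*1/6 = -5/8 - 1/2 = -9/8 ≈ -1.1250)
y(o) = 1
y(E) - O(18, 20) = 1 - 1*11 = 1 - 11 = -10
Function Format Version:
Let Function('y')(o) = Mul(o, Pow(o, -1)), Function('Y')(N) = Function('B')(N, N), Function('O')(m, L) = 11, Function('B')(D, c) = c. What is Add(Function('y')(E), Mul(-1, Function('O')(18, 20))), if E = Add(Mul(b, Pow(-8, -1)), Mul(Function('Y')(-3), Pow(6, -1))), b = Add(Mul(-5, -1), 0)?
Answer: -10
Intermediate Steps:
Function('Y')(N) = N
b = 5 (b = Add(5, 0) = 5)
E = Rational(-9, 8) (E = Add(Mul(5, Pow(-8, -1)), Mul(-3, Pow(6, -1))) = Add(Mul(5, Rational(-1, 8)), Mul(-3, Rational(1, 6))) = Add(Rational(-5, 8), Rational(-1, 2)) = Rational(-9, 8) ≈ -1.1250)
Function('y')(o) = 1
Add(Function('y')(E), Mul(-1, Function('O')(18, 20))) = Add(1, Mul(-1, 11)) = Add(1, -11) = -10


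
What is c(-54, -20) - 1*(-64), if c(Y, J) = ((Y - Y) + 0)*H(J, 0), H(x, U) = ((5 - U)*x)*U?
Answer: 64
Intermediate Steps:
H(x, U) = U*x*(5 - U) (H(x, U) = (x*(5 - U))*U = U*x*(5 - U))
c(Y, J) = 0 (c(Y, J) = ((Y - Y) + 0)*(0*J*(5 - 1*0)) = (0 + 0)*(0*J*(5 + 0)) = 0*(0*J*5) = 0*0 = 0)
c(-54, -20) - 1*(-64) = 0 - 1*(-64) = 0 + 64 = 64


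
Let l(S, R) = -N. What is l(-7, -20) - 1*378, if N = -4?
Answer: -374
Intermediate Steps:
l(S, R) = 4 (l(S, R) = -1*(-4) = 4)
l(-7, -20) - 1*378 = 4 - 1*378 = 4 - 378 = -374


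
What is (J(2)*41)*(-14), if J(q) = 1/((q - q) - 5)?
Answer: 574/5 ≈ 114.80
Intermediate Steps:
J(q) = -1/5 (J(q) = 1/(0 - 5) = 1/(-5) = -1/5)
(J(2)*41)*(-14) = -1/5*41*(-14) = -41/5*(-14) = 574/5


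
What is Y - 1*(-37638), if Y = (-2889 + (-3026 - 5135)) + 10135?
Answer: 36723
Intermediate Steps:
Y = -915 (Y = (-2889 - 8161) + 10135 = -11050 + 10135 = -915)
Y - 1*(-37638) = -915 - 1*(-37638) = -915 + 37638 = 36723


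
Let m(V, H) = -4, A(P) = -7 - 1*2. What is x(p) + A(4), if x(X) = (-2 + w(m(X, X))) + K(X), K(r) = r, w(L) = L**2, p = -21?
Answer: -16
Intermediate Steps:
A(P) = -9 (A(P) = -7 - 2 = -9)
x(X) = 14 + X (x(X) = (-2 + (-4)**2) + X = (-2 + 16) + X = 14 + X)
x(p) + A(4) = (14 - 21) - 9 = -7 - 9 = -16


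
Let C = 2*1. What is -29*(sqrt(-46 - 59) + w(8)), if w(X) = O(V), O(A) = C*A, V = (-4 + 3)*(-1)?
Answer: -58 - 29*I*sqrt(105) ≈ -58.0 - 297.16*I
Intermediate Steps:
C = 2
V = 1 (V = -1*(-1) = 1)
O(A) = 2*A
w(X) = 2 (w(X) = 2*1 = 2)
-29*(sqrt(-46 - 59) + w(8)) = -29*(sqrt(-46 - 59) + 2) = -29*(sqrt(-105) + 2) = -29*(I*sqrt(105) + 2) = -29*(2 + I*sqrt(105)) = -58 - 29*I*sqrt(105)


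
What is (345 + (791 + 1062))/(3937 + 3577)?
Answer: 1099/3757 ≈ 0.29252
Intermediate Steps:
(345 + (791 + 1062))/(3937 + 3577) = (345 + 1853)/7514 = 2198*(1/7514) = 1099/3757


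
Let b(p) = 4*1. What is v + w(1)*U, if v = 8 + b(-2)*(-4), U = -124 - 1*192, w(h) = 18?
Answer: -5696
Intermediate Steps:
b(p) = 4
U = -316 (U = -124 - 192 = -316)
v = -8 (v = 8 + 4*(-4) = 8 - 16 = -8)
v + w(1)*U = -8 + 18*(-316) = -8 - 5688 = -5696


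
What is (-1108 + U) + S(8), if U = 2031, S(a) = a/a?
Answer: 924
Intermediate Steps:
S(a) = 1
(-1108 + U) + S(8) = (-1108 + 2031) + 1 = 923 + 1 = 924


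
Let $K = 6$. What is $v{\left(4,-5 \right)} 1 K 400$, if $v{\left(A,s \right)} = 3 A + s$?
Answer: $16800$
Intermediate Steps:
$v{\left(A,s \right)} = s + 3 A$
$v{\left(4,-5 \right)} 1 K 400 = \left(-5 + 3 \cdot 4\right) 1 \cdot 6 \cdot 400 = \left(-5 + 12\right) 1 \cdot 6 \cdot 400 = 7 \cdot 1 \cdot 6 \cdot 400 = 7 \cdot 6 \cdot 400 = 42 \cdot 400 = 16800$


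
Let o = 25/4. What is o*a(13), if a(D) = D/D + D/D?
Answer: 25/2 ≈ 12.500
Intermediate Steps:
o = 25/4 (o = 25*(¼) = 25/4 ≈ 6.2500)
a(D) = 2 (a(D) = 1 + 1 = 2)
o*a(13) = (25/4)*2 = 25/2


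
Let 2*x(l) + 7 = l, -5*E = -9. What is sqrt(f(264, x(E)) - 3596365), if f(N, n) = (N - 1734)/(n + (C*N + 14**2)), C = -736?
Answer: I*sqrt(3387679173466519735)/970553 ≈ 1896.4*I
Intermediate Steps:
E = 9/5 (E = -1/5*(-9) = 9/5 ≈ 1.8000)
x(l) = -7/2 + l/2
f(N, n) = (-1734 + N)/(196 + n - 736*N) (f(N, n) = (N - 1734)/(n + (-736*N + 14**2)) = (-1734 + N)/(n + (-736*N + 196)) = (-1734 + N)/(n + (196 - 736*N)) = (-1734 + N)/(196 + n - 736*N))
sqrt(f(264, x(E)) - 3596365) = sqrt((-1734 + 264)/(196 + (-7/2 + (1/2)*(9/5)) - 736*264) - 3596365) = sqrt(-1470/(196 + (-7/2 + 9/10) - 194304) - 3596365) = sqrt(-1470/(196 - 13/5 - 194304) - 3596365) = sqrt(-1470/(-970553/5) - 3596365) = sqrt(-5/970553*(-1470) - 3596365) = sqrt(7350/970553 - 3596365) = sqrt(-3490462832495/970553) = I*sqrt(3387679173466519735)/970553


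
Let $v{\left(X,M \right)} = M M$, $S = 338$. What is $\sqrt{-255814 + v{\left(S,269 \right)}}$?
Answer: $i \sqrt{183453} \approx 428.31 i$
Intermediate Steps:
$v{\left(X,M \right)} = M^{2}$
$\sqrt{-255814 + v{\left(S,269 \right)}} = \sqrt{-255814 + 269^{2}} = \sqrt{-255814 + 72361} = \sqrt{-183453} = i \sqrt{183453}$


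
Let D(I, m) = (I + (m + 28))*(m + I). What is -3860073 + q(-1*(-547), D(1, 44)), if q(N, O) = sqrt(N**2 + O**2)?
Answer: -3860073 + sqrt(11090434) ≈ -3.8567e+6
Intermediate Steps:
D(I, m) = (I + m)*(28 + I + m) (D(I, m) = (I + (28 + m))*(I + m) = (28 + I + m)*(I + m) = (I + m)*(28 + I + m))
-3860073 + q(-1*(-547), D(1, 44)) = -3860073 + sqrt((-1*(-547))**2 + (1**2 + 44**2 + 28*1 + 28*44 + 2*1*44)**2) = -3860073 + sqrt(547**2 + (1 + 1936 + 28 + 1232 + 88)**2) = -3860073 + sqrt(299209 + 3285**2) = -3860073 + sqrt(299209 + 10791225) = -3860073 + sqrt(11090434)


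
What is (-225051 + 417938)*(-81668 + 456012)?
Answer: 72206091128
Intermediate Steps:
(-225051 + 417938)*(-81668 + 456012) = 192887*374344 = 72206091128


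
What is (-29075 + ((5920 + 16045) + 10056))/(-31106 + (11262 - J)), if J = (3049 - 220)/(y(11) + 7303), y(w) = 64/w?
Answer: -78949854/531809729 ≈ -0.14846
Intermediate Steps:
J = 10373/26799 (J = (3049 - 220)/(64/11 + 7303) = 2829/(64*(1/11) + 7303) = 2829/(64/11 + 7303) = 2829/(80397/11) = 2829*(11/80397) = 10373/26799 ≈ 0.38707)
(-29075 + ((5920 + 16045) + 10056))/(-31106 + (11262 - J)) = (-29075 + ((5920 + 16045) + 10056))/(-31106 + (11262 - 1*10373/26799)) = (-29075 + (21965 + 10056))/(-31106 + (11262 - 10373/26799)) = (-29075 + 32021)/(-31106 + 301799965/26799) = 2946/(-531809729/26799) = 2946*(-26799/531809729) = -78949854/531809729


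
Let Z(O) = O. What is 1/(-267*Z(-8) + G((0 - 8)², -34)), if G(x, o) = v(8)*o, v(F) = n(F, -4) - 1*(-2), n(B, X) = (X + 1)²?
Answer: 1/1762 ≈ 0.00056754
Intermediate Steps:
n(B, X) = (1 + X)²
v(F) = 11 (v(F) = (1 - 4)² - 1*(-2) = (-3)² + 2 = 9 + 2 = 11)
G(x, o) = 11*o
1/(-267*Z(-8) + G((0 - 8)², -34)) = 1/(-267*(-8) + 11*(-34)) = 1/(2136 - 374) = 1/1762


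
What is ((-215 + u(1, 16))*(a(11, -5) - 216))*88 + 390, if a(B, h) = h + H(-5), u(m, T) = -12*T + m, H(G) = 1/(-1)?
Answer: 7932006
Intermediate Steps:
H(G) = -1 (H(G) = 1*(-1) = -1)
u(m, T) = m - 12*T
a(B, h) = -1 + h (a(B, h) = h - 1 = -1 + h)
((-215 + u(1, 16))*(a(11, -5) - 216))*88 + 390 = ((-215 + (1 - 12*16))*((-1 - 5) - 216))*88 + 390 = ((-215 + (1 - 192))*(-6 - 216))*88 + 390 = ((-215 - 191)*(-222))*88 + 390 = -406*(-222)*88 + 390 = 90132*88 + 390 = 7931616 + 390 = 7932006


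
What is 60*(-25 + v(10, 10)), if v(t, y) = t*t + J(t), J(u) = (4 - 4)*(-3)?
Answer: 4500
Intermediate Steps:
J(u) = 0 (J(u) = 0*(-3) = 0)
v(t, y) = t² (v(t, y) = t*t + 0 = t² + 0 = t²)
60*(-25 + v(10, 10)) = 60*(-25 + 10²) = 60*(-25 + 100) = 60*75 = 4500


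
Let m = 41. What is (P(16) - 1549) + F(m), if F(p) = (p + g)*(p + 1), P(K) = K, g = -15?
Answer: -441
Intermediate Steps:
F(p) = (1 + p)*(-15 + p) (F(p) = (p - 15)*(p + 1) = (-15 + p)*(1 + p) = (1 + p)*(-15 + p))
(P(16) - 1549) + F(m) = (16 - 1549) + (-15 + 41² - 14*41) = -1533 + (-15 + 1681 - 574) = -1533 + 1092 = -441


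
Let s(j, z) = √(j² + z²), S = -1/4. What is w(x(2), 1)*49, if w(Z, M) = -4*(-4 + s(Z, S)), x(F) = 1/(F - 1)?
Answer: 784 - 49*√17 ≈ 581.97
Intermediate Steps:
S = -¼ (S = -1*¼ = -¼ ≈ -0.25000)
x(F) = 1/(-1 + F)
w(Z, M) = 16 - 4*√(1/16 + Z²) (w(Z, M) = -4*(-4 + √(Z² + (-¼)²)) = -4*(-4 + √(Z² + 1/16)) = -4*(-4 + √(1/16 + Z²)) = 16 - 4*√(1/16 + Z²))
w(x(2), 1)*49 = (16 - √(1 + 16*(1/(-1 + 2))²))*49 = (16 - √(1 + 16*(1/1)²))*49 = (16 - √(1 + 16*1²))*49 = (16 - √(1 + 16*1))*49 = (16 - √(1 + 16))*49 = (16 - √17)*49 = 784 - 49*√17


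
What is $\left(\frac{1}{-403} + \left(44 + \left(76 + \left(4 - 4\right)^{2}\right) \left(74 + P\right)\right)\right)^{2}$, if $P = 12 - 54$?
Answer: $\frac{995658721929}{162409} \approx 6.1306 \cdot 10^{6}$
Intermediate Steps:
$P = -42$ ($P = 12 - 54 = -42$)
$\left(\frac{1}{-403} + \left(44 + \left(76 + \left(4 - 4\right)^{2}\right) \left(74 + P\right)\right)\right)^{2} = \left(\frac{1}{-403} + \left(44 + \left(76 + \left(4 - 4\right)^{2}\right) \left(74 - 42\right)\right)\right)^{2} = \left(- \frac{1}{403} + \left(44 + \left(76 + 0^{2}\right) 32\right)\right)^{2} = \left(- \frac{1}{403} + \left(44 + \left(76 + 0\right) 32\right)\right)^{2} = \left(- \frac{1}{403} + \left(44 + 76 \cdot 32\right)\right)^{2} = \left(- \frac{1}{403} + \left(44 + 2432\right)\right)^{2} = \left(- \frac{1}{403} + 2476\right)^{2} = \left(\frac{997827}{403}\right)^{2} = \frac{995658721929}{162409}$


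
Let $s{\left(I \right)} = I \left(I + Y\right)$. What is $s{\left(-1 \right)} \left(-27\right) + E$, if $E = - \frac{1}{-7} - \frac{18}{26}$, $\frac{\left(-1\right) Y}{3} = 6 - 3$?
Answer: $- \frac{24620}{91} \approx -270.55$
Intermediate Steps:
$Y = -9$ ($Y = - 3 \left(6 - 3\right) = \left(-3\right) 3 = -9$)
$s{\left(I \right)} = I \left(-9 + I\right)$ ($s{\left(I \right)} = I \left(I - 9\right) = I \left(-9 + I\right)$)
$E = - \frac{50}{91}$ ($E = \left(-1\right) \left(- \frac{1}{7}\right) - \frac{9}{13} = \frac{1}{7} - \frac{9}{13} = - \frac{50}{91} \approx -0.54945$)
$s{\left(-1 \right)} \left(-27\right) + E = - (-9 - 1) \left(-27\right) - \frac{50}{91} = \left(-1\right) \left(-10\right) \left(-27\right) - \frac{50}{91} = 10 \left(-27\right) - \frac{50}{91} = -270 - \frac{50}{91} = - \frac{24620}{91}$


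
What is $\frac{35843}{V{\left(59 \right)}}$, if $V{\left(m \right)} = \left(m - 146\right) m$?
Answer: $- \frac{35843}{5133} \approx -6.9829$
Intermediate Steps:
$V{\left(m \right)} = m \left(-146 + m\right)$ ($V{\left(m \right)} = \left(m - 146\right) m = \left(-146 + m\right) m = m \left(-146 + m\right)$)
$\frac{35843}{V{\left(59 \right)}} = \frac{35843}{59 \left(-146 + 59\right)} = \frac{35843}{59 \left(-87\right)} = \frac{35843}{-5133} = 35843 \left(- \frac{1}{5133}\right) = - \frac{35843}{5133}$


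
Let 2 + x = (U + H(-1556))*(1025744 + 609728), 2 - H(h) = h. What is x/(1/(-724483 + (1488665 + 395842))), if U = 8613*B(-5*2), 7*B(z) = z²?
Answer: 1654737685056669232/7 ≈ 2.3639e+17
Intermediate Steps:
H(h) = 2 - h
B(z) = z²/7
U = 861300/7 (U = 8613*((-5*2)²/7) = 8613*((⅐)*(-10)²) = 8613*((⅐)*100) = 8613*(100/7) = 861300/7 ≈ 1.2304e+5)
x = 1426468491218/7 (x = -2 + (861300/7 + (2 - 1*(-1556)))*(1025744 + 609728) = -2 + (861300/7 + (2 + 1556))*1635472 = -2 + (861300/7 + 1558)*1635472 = -2 + (872206/7)*1635472 = -2 + 1426468491232/7 = 1426468491218/7 ≈ 2.0378e+11)
x/(1/(-724483 + (1488665 + 395842))) = 1426468491218/(7*(1/(-724483 + (1488665 + 395842)))) = 1426468491218/(7*(1/(-724483 + 1884507))) = 1426468491218/(7*(1/1160024)) = (1426468491218/7)*1160024 = 1654737685056669232/7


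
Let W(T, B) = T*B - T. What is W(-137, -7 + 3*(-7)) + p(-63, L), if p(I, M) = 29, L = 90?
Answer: 4002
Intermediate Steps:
W(T, B) = -T + B*T (W(T, B) = B*T - T = -T + B*T)
W(-137, -7 + 3*(-7)) + p(-63, L) = -137*(-1 + (-7 + 3*(-7))) + 29 = -137*(-1 + (-7 - 21)) + 29 = -137*(-1 - 28) + 29 = -137*(-29) + 29 = 3973 + 29 = 4002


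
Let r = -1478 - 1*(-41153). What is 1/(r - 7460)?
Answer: 1/32215 ≈ 3.1041e-5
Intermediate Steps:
r = 39675 (r = -1478 + 41153 = 39675)
1/(r - 7460) = 1/(39675 - 7460) = 1/32215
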